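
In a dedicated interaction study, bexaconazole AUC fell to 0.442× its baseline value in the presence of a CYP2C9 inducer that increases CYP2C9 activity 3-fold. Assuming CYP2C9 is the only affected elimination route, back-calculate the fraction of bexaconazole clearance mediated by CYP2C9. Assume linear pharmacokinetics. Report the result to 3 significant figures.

Let fm be the CYP2C9 fraction. New clearance relative to baseline = fm × 3 + (1 − fm).
AUC ratio = 1 / (new CL fraction), so new CL fraction = 1 / 0.442 = 2.262.
fm × 3 + 1 − fm = 2.262  ⇒  fm × (3 − 1) = 1.262  ⇒  fm = 0.631.

0.631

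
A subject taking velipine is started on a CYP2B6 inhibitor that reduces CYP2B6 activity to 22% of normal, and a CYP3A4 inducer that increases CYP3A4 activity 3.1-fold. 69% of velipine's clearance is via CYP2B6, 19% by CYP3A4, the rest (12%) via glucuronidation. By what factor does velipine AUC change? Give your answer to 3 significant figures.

The CYP2B6 pathway (69% of clearance) falls to 0.22× activity: 0.69 × 0.22 = 0.1518.
The CYP3A4 pathway (19% of clearance) increases to 3.1× activity: 0.19 × 3.1 = 0.589.
The remaining 12% of clearance is unaffected.
Relative clearance = 0.1518 + 0.589 + 0.12 = 0.8608.
Net AUC ratio = 1 / 0.8608 = 1.16.

1.16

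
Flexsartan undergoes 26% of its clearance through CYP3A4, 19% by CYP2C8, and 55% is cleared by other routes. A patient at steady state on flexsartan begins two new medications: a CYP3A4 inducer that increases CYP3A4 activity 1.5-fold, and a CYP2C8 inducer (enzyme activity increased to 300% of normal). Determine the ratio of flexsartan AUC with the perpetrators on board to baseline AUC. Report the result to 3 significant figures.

The CYP3A4 pathway (26% of clearance) increases to 1.5× activity: 0.26 × 1.5 = 0.39.
The CYP2C8 pathway (19% of clearance) increases to 3× activity: 0.19 × 3 = 0.57.
The remaining 55% of clearance is unaffected.
New clearance relative to baseline: 0.39 + 0.57 + 0.55 = 1.51.
AUC ∝ 1/CL: fold-change = 1 / 1.51 = 0.662.

0.662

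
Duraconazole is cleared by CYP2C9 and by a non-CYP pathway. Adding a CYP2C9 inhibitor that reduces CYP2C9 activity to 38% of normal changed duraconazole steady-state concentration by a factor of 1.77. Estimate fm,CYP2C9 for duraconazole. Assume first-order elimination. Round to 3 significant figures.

Call the CYP2C9 fraction fm. After the interaction, CL_new/CL_old = fm × 0.38 + (1 − fm).
Steady-state concentration ratio = 1 / (new CL fraction), so new CL fraction = 1 / 1.77 = 0.565.
fm × 0.38 + 1 − fm = 0.565  ⇒  fm × (0.38 − 1) = −0.435  ⇒  fm = 0.702.

0.702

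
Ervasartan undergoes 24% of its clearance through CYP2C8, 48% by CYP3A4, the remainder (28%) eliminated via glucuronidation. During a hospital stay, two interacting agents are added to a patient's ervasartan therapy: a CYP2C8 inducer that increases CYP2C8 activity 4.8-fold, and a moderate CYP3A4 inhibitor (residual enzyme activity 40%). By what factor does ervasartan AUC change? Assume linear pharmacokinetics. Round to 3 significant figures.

CYP2C8: 0.24 × 4.8 = 1.152
CYP3A4: 0.48 × 0.4 = 0.192
Other: 0.28 (unchanged)
Relative clearance = 1.152 + 0.192 + 0.28 = 1.624.
Net AUC ratio = 1 / 1.624 = 0.616.

0.616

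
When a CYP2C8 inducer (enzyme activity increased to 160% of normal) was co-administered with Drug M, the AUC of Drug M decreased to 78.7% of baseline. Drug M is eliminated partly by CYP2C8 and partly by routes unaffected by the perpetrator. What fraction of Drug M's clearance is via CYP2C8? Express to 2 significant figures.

Write x for the fraction cleared via CYP2C8. The observed AUC change means clearance rose to 1/0.787 = 1.271 of baseline.
Setting x·1.6 + (1 − x) = 1.271 and solving: x = (1.271 − 1)/(1.6 − 1) = 0.45.

0.45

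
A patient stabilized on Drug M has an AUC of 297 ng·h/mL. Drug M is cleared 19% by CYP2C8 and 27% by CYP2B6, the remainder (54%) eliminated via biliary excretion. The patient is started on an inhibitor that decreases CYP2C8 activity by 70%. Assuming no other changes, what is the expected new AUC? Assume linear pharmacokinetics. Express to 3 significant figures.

343 ng·h/mL

The CYP2C8 pathway (19% of clearance) is reduced to 0.3× activity: 0.19 × 0.3 = 0.057.
CYP2B6 (27%) and the residual 54% are unaffected.
CL_new/CL_old = 0.057 + 0.27 + 0.54 = 0.867.
New AUC = baseline ÷ relative clearance = 297 / 0.867 = 343 ng·h/mL.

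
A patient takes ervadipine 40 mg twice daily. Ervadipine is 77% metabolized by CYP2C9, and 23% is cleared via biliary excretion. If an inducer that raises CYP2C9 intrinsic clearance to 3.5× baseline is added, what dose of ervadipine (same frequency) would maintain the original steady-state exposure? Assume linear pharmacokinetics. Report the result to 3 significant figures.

The CYP2C9 pathway (77% of clearance) increases to 3.5× activity: 0.77 × 3.5 = 2.695.
The remaining 23% of clearance is unaffected.
CL_new/CL_old = 2.695 + 0.23 = 2.925.
Css,avg = (dose rate)/CL, so holding Css fixed requires dose ∝ CL: 40 × 2.925 = 117 mg.

117 mg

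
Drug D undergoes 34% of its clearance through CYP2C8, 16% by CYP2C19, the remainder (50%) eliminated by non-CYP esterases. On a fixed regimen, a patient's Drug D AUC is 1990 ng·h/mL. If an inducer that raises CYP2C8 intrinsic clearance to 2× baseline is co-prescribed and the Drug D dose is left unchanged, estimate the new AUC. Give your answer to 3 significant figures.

CYP2C8: 0.34 × 2 = 0.68
CYP2C19: 0.16 (unchanged)
Other: 0.5 (unchanged)
Relative clearance = 0.68 + 0.16 + 0.5 = 1.34.
AUC ∝ 1/CL, so new value = 1990 / 1.34 = 1.49 × 10³ ng·h/mL.

1.49 × 10³ ng·h/mL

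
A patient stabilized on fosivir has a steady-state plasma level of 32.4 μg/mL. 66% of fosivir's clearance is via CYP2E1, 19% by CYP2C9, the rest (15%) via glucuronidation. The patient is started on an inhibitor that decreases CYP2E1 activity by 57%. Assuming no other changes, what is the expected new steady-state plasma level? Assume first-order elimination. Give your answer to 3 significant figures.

51.9 μg/mL

The CYP2E1 pathway (66% of clearance) drops to 0.43× activity: 0.66 × 0.43 = 0.2838.
CYP2C9 (19%) and the residual 15% are unaffected.
Relative clearance = 0.2838 + 0.19 + 0.15 = 0.6238.
New steady-state plasma level = baseline ÷ relative clearance = 32.4 / 0.6238 = 51.9 μg/mL.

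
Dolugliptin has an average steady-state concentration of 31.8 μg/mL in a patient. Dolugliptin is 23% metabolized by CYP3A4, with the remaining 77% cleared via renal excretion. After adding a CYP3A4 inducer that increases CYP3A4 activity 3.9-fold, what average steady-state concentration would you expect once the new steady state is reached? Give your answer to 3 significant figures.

19.1 μg/mL

The CYP3A4 pathway (23% of clearance) is boosted to 3.9× activity: 0.23 × 3.9 = 0.897.
The remaining 77% of clearance is unaffected.
New clearance relative to baseline: 0.897 + 0.77 = 1.667.
With dosing unchanged, average steady-state concentration scales as 1/CL: 31.8 / 1.667 = 19.1 μg/mL.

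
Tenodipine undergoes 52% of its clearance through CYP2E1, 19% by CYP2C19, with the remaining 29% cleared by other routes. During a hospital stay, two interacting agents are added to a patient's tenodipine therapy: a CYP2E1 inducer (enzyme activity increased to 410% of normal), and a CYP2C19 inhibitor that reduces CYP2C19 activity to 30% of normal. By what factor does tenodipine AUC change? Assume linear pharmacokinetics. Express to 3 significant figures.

The CYP2E1 pathway (52% of clearance) increases to 4.1× activity: 0.52 × 4.1 = 2.132.
The CYP2C19 pathway (19% of clearance) drops to 0.3× activity: 0.19 × 0.3 = 0.057.
Non-CYP routes (29%) are unchanged.
New clearance relative to baseline: 2.132 + 0.057 + 0.29 = 2.479.
Because AUC varies inversely with clearance, the combined effect is 1 / 2.479 = 0.403.

0.403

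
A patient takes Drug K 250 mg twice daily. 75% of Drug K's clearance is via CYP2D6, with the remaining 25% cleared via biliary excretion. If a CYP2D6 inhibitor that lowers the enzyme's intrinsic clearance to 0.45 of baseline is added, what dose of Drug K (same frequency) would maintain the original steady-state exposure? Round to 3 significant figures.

147 mg

The CYP2D6 pathway (75% of clearance) is reduced to 0.45× activity: 0.75 × 0.45 = 0.3375.
Non-CYP routes (25%) are unchanged.
New clearance relative to baseline: 0.3375 + 0.25 = 0.5875.
To maintain the same steady-state level, dose must scale with clearance: new dose = 250 × 0.5875 = 147 mg.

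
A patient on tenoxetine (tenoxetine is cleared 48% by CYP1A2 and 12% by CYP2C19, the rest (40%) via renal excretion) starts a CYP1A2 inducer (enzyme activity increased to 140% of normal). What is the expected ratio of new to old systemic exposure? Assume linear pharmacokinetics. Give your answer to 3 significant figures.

CYP1A2: 0.48 × 1.4 = 0.672
CYP2C19: 0.12 (unchanged)
Other: 0.4 (unchanged)
New clearance relative to baseline: 0.672 + 0.12 + 0.4 = 1.192.
Systemic exposure is inversely proportional to clearance, so the fold-change is 1 / 1.192 = 0.839.

0.839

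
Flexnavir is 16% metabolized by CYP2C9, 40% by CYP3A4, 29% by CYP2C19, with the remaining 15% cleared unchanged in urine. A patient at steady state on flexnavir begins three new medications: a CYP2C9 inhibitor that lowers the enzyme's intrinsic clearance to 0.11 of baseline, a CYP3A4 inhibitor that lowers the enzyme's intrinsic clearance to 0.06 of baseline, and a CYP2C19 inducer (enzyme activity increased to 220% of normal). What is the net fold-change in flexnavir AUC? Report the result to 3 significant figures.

1.21

The CYP2C9 pathway (16% of clearance) drops to 0.11× activity: 0.16 × 0.11 = 0.0176.
The CYP3A4 pathway (40% of clearance) is reduced to 0.06× activity: 0.4 × 0.06 = 0.024.
The CYP2C19 pathway (29% of clearance) increases to 2.2× activity: 0.29 × 2.2 = 0.638.
The remaining 15% of clearance is unaffected.
Relative clearance = 0.0176 + 0.024 + 0.638 + 0.15 = 0.8296.
Net AUC ratio = 1 / 0.8296 = 1.21.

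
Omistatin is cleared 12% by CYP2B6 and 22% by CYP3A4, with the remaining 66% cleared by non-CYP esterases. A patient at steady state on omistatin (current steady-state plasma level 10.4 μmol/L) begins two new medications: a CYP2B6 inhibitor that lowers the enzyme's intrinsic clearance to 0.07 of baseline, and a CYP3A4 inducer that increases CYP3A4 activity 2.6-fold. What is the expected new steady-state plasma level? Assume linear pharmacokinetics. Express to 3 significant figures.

The CYP2B6 pathway (12% of clearance) is reduced to 0.07× activity: 0.12 × 0.07 = 0.0084.
The CYP3A4 pathway (22% of clearance) rises to 2.6× activity: 0.22 × 2.6 = 0.572.
The remaining 66% of clearance is unaffected.
Relative clearance = 0.0084 + 0.572 + 0.66 = 1.2404.
Dividing the baseline by the relative clearance: 10.4 / 1.2404 = 8.38 μmol/L.

8.38 μmol/L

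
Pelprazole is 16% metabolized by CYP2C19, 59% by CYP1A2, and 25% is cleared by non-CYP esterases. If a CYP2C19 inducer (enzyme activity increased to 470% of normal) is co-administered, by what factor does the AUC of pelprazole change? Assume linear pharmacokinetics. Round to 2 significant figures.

The CYP2C19 pathway (16% of clearance) rises to 4.7× activity: 0.16 × 4.7 = 0.752.
CYP1A2 (59%) and the residual 25% are unaffected.
New clearance relative to baseline: 0.752 + 0.59 + 0.25 = 1.592.
AUC is inversely proportional to clearance, so the fold-change is 1 / 1.592 = 0.63.

0.63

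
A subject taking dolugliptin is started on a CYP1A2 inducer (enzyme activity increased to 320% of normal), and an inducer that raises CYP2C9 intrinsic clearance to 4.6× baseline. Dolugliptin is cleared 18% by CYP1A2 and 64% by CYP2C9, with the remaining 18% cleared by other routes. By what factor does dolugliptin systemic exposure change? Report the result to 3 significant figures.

0.270

The CYP1A2 pathway (18% of clearance) rises to 3.2× activity: 0.18 × 3.2 = 0.576.
The CYP2C9 pathway (64% of clearance) is boosted to 4.6× activity: 0.64 × 4.6 = 2.944.
Non-CYP routes (18%) are unchanged.
CL_new/CL_old = 0.576 + 2.944 + 0.18 = 3.7.
Net systemic exposure ratio = 1 / 3.7 = 0.270.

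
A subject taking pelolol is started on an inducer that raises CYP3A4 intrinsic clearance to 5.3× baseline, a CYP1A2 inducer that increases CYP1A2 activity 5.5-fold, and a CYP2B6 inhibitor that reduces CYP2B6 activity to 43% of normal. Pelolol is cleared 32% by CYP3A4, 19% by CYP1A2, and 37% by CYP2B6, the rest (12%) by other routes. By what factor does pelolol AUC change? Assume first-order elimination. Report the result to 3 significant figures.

The CYP3A4 pathway (32% of clearance) increases to 5.3× activity: 0.32 × 5.3 = 1.696.
The CYP1A2 pathway (19% of clearance) rises to 5.5× activity: 0.19 × 5.5 = 1.045.
The CYP2B6 pathway (37% of clearance) is reduced to 0.43× activity: 0.37 × 0.43 = 0.1591.
The remaining 12% of clearance is unaffected.
CL_new/CL_old = 1.696 + 1.045 + 0.1591 + 0.12 = 3.0201.
Net AUC ratio = 1 / 3.0201 = 0.331.

0.331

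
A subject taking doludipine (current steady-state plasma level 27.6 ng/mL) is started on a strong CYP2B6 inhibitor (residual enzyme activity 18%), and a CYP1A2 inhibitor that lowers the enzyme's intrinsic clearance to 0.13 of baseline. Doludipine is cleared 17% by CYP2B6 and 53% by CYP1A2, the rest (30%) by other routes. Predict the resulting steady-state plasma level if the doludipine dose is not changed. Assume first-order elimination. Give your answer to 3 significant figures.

The CYP2B6 pathway (17% of clearance) falls to 0.18× activity: 0.17 × 0.18 = 0.0306.
The CYP1A2 pathway (53% of clearance) is reduced to 0.13× activity: 0.53 × 0.13 = 0.0689.
The remaining 30% of clearance is unaffected.
CL_new/CL_old = 0.0306 + 0.0689 + 0.3 = 0.3995.
Steady-state plasma level ∝ 1/CL: new value = 27.6 / 0.3995 = 69.1 ng/mL.

69.1 ng/mL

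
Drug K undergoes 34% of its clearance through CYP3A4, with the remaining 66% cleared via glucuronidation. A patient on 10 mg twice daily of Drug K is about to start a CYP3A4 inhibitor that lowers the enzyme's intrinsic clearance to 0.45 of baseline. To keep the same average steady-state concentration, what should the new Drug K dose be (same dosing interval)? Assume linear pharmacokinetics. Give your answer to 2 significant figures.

CYP3A4: 0.34 × 0.45 = 0.153
Other: 0.66 (unchanged)
New clearance relative to baseline: 0.153 + 0.66 = 0.813.
Css,avg = (dose rate)/CL, so holding Css fixed requires dose ∝ CL: 10 × 0.813 = 8.1 mg.

8.1 mg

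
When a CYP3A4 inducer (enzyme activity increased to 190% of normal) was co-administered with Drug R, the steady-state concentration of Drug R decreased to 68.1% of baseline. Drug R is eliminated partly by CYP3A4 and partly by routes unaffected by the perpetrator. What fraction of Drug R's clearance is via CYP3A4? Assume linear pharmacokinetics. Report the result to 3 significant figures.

0.520

CL'/CL = 1 / 0.681 = 1.468
1.9·fm + (1 − fm) = 1.468
fm = (1.468 − 1) / (1.9 − 1) = 0.520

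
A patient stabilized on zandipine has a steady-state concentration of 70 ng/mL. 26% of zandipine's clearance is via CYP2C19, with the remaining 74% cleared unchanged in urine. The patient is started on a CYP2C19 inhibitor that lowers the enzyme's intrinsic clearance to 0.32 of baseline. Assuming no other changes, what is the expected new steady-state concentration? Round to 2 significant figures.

The CYP2C19 pathway (26% of clearance) falls to 0.32× activity: 0.26 × 0.32 = 0.0832.
Non-CYP routes (74%) are unchanged.
Relative clearance = 0.0832 + 0.74 = 0.8232.
With dosing unchanged, steady-state concentration scales as 1/CL: 70 / 0.8232 = 85 ng/mL.

85 ng/mL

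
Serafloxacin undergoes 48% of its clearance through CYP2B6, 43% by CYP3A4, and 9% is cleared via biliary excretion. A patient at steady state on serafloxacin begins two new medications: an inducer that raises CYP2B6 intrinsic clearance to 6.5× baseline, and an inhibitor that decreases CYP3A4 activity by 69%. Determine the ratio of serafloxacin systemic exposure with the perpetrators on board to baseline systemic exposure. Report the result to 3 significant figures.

The CYP2B6 pathway (48% of clearance) is boosted to 6.5× activity: 0.48 × 6.5 = 3.12.
The CYP3A4 pathway (43% of clearance) drops to 0.31× activity: 0.43 × 0.31 = 0.1333.
The remaining 9% of clearance is unaffected.
CL_new/CL_old = 3.12 + 0.1333 + 0.09 = 3.3433.
Systemic exposure ∝ 1/CL: fold-change = 1 / 3.3433 = 0.299.

0.299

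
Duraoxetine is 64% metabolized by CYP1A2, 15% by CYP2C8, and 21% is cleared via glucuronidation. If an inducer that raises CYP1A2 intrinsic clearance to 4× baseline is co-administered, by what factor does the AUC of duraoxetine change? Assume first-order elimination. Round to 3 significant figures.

0.342

The CYP1A2 pathway (64% of clearance) increases to 4× activity: 0.64 × 4 = 2.56.
CYP2C8 (15%) and the residual 21% are unaffected.
Relative clearance = 2.56 + 0.15 + 0.21 = 2.92.
Since AUC ∝ 1/CL, the ratio is 1 / 2.92 = 0.342.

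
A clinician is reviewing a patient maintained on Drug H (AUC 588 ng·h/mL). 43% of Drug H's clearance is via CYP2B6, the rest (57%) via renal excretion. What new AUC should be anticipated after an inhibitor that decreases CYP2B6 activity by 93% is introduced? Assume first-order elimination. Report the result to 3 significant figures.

CYP2B6: 0.43 × 0.07 = 0.0301
Other: 0.57 (unchanged)
CL_new/CL_old = 0.0301 + 0.57 = 0.6001.
New AUC = baseline ÷ relative clearance = 588 / 0.6001 = 980 ng·h/mL.

980 ng·h/mL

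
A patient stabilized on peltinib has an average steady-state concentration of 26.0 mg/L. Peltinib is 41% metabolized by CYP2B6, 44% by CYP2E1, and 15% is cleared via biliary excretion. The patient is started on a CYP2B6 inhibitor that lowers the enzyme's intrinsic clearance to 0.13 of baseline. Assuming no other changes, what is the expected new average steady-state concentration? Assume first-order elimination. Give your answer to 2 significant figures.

CYP2B6: 0.41 × 0.13 = 0.0533
CYP2E1: 0.44 (unchanged)
Other: 0.15 (unchanged)
New clearance relative to baseline: 0.0533 + 0.44 + 0.15 = 0.6433.
New average steady-state concentration = baseline ÷ relative clearance = 26.0 / 0.6433 = 40 mg/L.

40 mg/L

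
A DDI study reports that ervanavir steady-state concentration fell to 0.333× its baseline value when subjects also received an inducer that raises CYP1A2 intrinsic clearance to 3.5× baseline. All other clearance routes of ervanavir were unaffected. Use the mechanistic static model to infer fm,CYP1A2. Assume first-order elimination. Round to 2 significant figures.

0.80

Call the CYP1A2 fraction fm. After the interaction, CL_new/CL_old = fm × 3.5 + (1 − fm).
Steady-state concentration ratio = 1 / (new CL fraction), so new CL fraction = 1 / 0.333 = 3.003.
fm × 3.5 + 1 − fm = 3.003  ⇒  fm × (3.5 − 1) = 2.003  ⇒  fm = 0.80.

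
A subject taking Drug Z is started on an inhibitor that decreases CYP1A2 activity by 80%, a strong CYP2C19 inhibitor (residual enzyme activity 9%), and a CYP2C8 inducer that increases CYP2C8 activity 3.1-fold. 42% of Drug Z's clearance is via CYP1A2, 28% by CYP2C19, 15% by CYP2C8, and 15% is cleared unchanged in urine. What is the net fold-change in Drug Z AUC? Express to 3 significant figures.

1.38

The CYP1A2 pathway (42% of clearance) falls to 0.2× activity: 0.42 × 0.2 = 0.084.
The CYP2C19 pathway (28% of clearance) falls to 0.09× activity: 0.28 × 0.09 = 0.0252.
The CYP2C8 pathway (15% of clearance) is boosted to 3.1× activity: 0.15 × 3.1 = 0.465.
The remaining 15% of clearance is unaffected.
New clearance relative to baseline: 0.084 + 0.0252 + 0.465 + 0.15 = 0.7242.
Net AUC ratio = 1 / 0.7242 = 1.38.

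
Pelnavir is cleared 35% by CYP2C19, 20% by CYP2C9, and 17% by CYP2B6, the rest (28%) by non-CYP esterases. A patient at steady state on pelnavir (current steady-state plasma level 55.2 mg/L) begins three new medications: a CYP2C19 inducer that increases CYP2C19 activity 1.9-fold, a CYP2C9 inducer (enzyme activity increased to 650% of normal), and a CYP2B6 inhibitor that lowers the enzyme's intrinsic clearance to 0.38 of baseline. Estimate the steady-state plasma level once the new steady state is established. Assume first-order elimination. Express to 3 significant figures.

23.9 mg/L

The CYP2C19 pathway (35% of clearance) rises to 1.9× activity: 0.35 × 1.9 = 0.665.
The CYP2C9 pathway (20% of clearance) rises to 6.5× activity: 0.2 × 6.5 = 1.3.
The CYP2B6 pathway (17% of clearance) falls to 0.38× activity: 0.17 × 0.38 = 0.0646.
Non-CYP routes (28%) are unchanged.
CL_new/CL_old = 0.665 + 1.3 + 0.0646 + 0.28 = 2.3096.
New steady-state plasma level = 55.2 / 2.3096 = 23.9 mg/L (concentration scales inversely with clearance).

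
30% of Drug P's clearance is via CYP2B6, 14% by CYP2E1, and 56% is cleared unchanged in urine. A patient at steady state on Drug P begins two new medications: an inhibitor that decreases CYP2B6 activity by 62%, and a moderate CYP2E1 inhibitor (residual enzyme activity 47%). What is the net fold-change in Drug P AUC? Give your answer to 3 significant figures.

CYP2B6: 0.3 × 0.38 = 0.114
CYP2E1: 0.14 × 0.47 = 0.0658
Other: 0.56 (unchanged)
Relative clearance = 0.114 + 0.0658 + 0.56 = 0.7398.
AUC ∝ 1/CL: fold-change = 1 / 0.7398 = 1.35.

1.35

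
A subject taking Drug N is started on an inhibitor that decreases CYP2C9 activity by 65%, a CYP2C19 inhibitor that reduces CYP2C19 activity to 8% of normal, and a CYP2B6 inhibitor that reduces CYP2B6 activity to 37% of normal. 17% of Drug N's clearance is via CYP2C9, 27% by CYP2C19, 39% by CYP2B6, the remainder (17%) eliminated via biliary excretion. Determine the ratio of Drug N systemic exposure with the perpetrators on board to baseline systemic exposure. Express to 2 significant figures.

The CYP2C9 pathway (17% of clearance) is reduced to 0.35× activity: 0.17 × 0.35 = 0.0595.
The CYP2C19 pathway (27% of clearance) drops to 0.08× activity: 0.27 × 0.08 = 0.0216.
The CYP2B6 pathway (39% of clearance) drops to 0.37× activity: 0.39 × 0.37 = 0.1443.
Non-CYP routes (17%) are unchanged.
CL_new/CL_old = 0.0595 + 0.0216 + 0.1443 + 0.17 = 0.3954.
Net systemic exposure ratio = 1 / 0.3954 = 2.5.

2.5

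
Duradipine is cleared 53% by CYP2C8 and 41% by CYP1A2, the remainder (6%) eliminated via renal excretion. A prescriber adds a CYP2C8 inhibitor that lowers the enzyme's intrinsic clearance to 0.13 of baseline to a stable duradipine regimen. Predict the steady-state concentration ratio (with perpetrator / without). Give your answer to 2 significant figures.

1.9

The CYP2C8 pathway (53% of clearance) drops to 0.13× activity: 0.53 × 0.13 = 0.0689.
CYP1A2 (41%) and the residual 6% are unaffected.
New clearance relative to baseline: 0.0689 + 0.41 + 0.06 = 0.5389.
Since steady-state concentration ∝ 1/CL, the ratio is 1 / 0.5389 = 1.9.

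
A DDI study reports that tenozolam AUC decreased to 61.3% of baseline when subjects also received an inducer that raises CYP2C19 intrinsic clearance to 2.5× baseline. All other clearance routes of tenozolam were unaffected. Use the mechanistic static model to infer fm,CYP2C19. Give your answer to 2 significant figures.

0.42

CL'/CL = 1 / 0.613 = 1.631
2.5·fm + (1 − fm) = 1.631
fm = (1.631 − 1) / (2.5 − 1) = 0.42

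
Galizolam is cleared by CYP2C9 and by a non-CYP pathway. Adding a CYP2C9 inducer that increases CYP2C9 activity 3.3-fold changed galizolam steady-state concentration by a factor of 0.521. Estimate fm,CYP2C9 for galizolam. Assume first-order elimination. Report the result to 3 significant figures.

CL'/CL = 1 / 0.521 = 1.919
3.3·fm + (1 − fm) = 1.919
fm = (1.919 − 1) / (3.3 − 1) = 0.400

0.400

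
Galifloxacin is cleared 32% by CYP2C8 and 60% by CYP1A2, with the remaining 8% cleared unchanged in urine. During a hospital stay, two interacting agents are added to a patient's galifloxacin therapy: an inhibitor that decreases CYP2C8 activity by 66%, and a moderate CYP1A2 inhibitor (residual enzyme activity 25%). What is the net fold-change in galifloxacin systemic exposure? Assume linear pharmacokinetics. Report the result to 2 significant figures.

3.0

The CYP2C8 pathway (32% of clearance) is reduced to 0.34× activity: 0.32 × 0.34 = 0.1088.
The CYP1A2 pathway (60% of clearance) drops to 0.25× activity: 0.6 × 0.25 = 0.15.
Non-CYP routes (8%) are unchanged.
Relative clearance = 0.1088 + 0.15 + 0.08 = 0.3388.
Because systemic exposure varies inversely with clearance, the combined effect is 1 / 0.3388 = 3.0.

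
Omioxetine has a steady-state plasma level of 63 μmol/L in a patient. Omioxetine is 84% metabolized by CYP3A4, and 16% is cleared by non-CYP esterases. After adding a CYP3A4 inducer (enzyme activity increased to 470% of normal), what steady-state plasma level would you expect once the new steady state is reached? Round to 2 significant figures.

CYP3A4: 0.84 × 4.7 = 3.948
Other: 0.16 (unchanged)
New clearance relative to baseline: 3.948 + 0.16 = 4.108.
Steady-state plasma level ∝ 1/CL, so new value = 63 / 4.108 = 15 μmol/L.

15 μmol/L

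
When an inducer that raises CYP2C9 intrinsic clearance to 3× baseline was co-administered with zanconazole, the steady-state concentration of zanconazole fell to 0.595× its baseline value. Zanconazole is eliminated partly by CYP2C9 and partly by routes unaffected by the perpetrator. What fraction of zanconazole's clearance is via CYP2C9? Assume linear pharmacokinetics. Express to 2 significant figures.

Let x = fm,CYP2C9. Because steady-state concentration ∝ 1/CL, relative clearance rose to 1/0.595 = 1.681.
Setting x·3 + (1 − x) = 1.681 and solving: x = (1.681 − 1)/(3 − 1) = 0.34.

0.34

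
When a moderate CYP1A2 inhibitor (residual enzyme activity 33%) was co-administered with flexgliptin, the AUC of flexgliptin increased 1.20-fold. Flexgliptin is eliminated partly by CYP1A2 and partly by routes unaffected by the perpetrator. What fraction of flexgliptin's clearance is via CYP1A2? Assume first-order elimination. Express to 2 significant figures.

0.25

Write x for the fraction cleared via CYP1A2. The observed AUC change means clearance fell to 1/1.20 = 0.8333 of baseline.
Only the CYP1A2 route changed, so 0.8333 = x·0.33 + (1 − x), giving x = 0.25.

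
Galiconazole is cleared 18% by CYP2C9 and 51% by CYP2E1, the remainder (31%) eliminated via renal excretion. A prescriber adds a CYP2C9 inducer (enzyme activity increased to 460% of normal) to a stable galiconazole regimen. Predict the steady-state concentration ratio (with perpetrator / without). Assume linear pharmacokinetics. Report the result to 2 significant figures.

0.61

The CYP2C9 pathway (18% of clearance) increases to 4.6× activity: 0.18 × 4.6 = 0.828.
CYP2E1 (51%) and the residual 31% are unaffected.
New clearance relative to baseline: 0.828 + 0.51 + 0.31 = 1.648.
Steady-state concentration ratio = CL_old/CL_new = 1 / 1.648 = 0.61.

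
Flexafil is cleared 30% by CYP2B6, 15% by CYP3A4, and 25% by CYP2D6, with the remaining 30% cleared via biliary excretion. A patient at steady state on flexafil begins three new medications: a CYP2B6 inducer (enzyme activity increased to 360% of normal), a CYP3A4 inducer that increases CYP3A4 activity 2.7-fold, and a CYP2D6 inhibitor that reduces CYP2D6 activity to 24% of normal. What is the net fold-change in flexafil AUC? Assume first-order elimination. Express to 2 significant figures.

0.54

CYP2B6: 0.3 × 3.6 = 1.08
CYP3A4: 0.15 × 2.7 = 0.405
CYP2D6: 0.25 × 0.24 = 0.06
Other: 0.3 (unchanged)
CL_new/CL_old = 1.08 + 0.405 + 0.06 + 0.3 = 1.845.
AUC ∝ 1/CL: fold-change = 1 / 1.845 = 0.54.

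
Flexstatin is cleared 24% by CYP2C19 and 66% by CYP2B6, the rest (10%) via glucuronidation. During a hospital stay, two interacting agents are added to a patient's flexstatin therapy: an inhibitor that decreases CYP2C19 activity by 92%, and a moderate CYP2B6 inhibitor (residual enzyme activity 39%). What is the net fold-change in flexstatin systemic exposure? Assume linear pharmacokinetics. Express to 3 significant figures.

CYP2C19: 0.24 × 0.08 = 0.0192
CYP2B6: 0.66 × 0.39 = 0.2574
Other: 0.1 (unchanged)
New clearance relative to baseline: 0.0192 + 0.2574 + 0.1 = 0.3766.
Net systemic exposure ratio = 1 / 0.3766 = 2.66.

2.66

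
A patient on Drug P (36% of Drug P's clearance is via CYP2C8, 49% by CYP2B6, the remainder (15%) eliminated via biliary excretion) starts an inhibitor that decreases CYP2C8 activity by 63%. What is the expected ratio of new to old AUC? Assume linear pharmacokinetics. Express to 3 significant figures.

The CYP2C8 pathway (36% of clearance) is reduced to 0.37× activity: 0.36 × 0.37 = 0.1332.
CYP2B6 (49%) and the residual 15% are unaffected.
CL_new/CL_old = 0.1332 + 0.49 + 0.15 = 0.7732.
Since AUC ∝ 1/CL, the ratio is 1 / 0.7732 = 1.29.

1.29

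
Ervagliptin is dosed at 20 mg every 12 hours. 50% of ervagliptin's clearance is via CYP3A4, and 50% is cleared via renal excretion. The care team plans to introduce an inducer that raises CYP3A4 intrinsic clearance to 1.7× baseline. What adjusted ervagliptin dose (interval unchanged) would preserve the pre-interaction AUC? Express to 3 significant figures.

27.0 mg

CYP3A4: 0.5 × 1.7 = 0.85
Other: 0.5 (unchanged)
CL_new/CL_old = 0.85 + 0.5 = 1.35.
To maintain the same steady-state level, dose must scale with clearance: new dose = 20 × 1.35 = 27.0 mg.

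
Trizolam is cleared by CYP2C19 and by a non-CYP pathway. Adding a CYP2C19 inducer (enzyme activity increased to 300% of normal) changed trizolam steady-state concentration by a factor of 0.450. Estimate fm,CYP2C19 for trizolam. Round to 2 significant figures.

Let x = fm,CYP2C19. Because steady-state concentration ∝ 1/CL, relative clearance rose to 1/0.450 = 2.222.
Setting x·3 + (1 − x) = 2.222 and solving: x = (2.222 − 1)/(3 − 1) = 0.61.

0.61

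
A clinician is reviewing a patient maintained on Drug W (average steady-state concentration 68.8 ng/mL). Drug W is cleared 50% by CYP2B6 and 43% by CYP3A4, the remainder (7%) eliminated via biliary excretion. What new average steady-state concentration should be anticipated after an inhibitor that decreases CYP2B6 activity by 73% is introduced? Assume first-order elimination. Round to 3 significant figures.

108 ng/mL

CYP2B6: 0.5 × 0.27 = 0.135
CYP3A4: 0.43 (unchanged)
Other: 0.07 (unchanged)
CL_new/CL_old = 0.135 + 0.43 + 0.07 = 0.635.
New average steady-state concentration = baseline ÷ relative clearance = 68.8 / 0.635 = 108 ng/mL.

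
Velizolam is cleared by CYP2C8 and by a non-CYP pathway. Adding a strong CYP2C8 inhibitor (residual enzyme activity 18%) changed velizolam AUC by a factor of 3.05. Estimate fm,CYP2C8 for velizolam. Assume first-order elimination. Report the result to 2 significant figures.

Write x for the fraction cleared via CYP2C8. The observed AUC change means clearance fell to 1/3.05 = 0.3279 of baseline.
Setting x·0.18 + (1 − x) = 0.3279 and solving: x = (0.3279 − 1)/(0.18 − 1) = 0.82.

0.82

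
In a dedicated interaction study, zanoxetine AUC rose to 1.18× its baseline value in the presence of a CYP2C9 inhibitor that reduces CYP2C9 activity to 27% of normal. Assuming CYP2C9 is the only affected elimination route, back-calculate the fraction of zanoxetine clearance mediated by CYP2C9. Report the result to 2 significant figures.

CL'/CL = 1 / 1.18 = 0.8475
0.27·fm + (1 − fm) = 0.8475
fm = (0.8475 − 1) / (0.27 − 1) = 0.21

0.21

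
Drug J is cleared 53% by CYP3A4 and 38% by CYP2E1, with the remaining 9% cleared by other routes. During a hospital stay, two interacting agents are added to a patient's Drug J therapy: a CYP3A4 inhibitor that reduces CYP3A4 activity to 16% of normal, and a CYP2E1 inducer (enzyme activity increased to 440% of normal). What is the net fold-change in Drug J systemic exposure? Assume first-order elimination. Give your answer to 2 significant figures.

CYP3A4: 0.53 × 0.16 = 0.0848
CYP2E1: 0.38 × 4.4 = 1.672
Other: 0.09 (unchanged)
Relative clearance = 0.0848 + 1.672 + 0.09 = 1.8468.
Systemic exposure ∝ 1/CL: fold-change = 1 / 1.8468 = 0.54.

0.54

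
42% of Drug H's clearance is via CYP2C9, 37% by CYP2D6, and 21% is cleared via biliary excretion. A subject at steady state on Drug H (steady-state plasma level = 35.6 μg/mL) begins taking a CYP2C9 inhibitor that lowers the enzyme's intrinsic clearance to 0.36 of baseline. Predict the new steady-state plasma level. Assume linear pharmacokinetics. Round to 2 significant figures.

49 μg/mL

The CYP2C9 pathway (42% of clearance) falls to 0.36× activity: 0.42 × 0.36 = 0.1512.
CYP2D6 (37%) and the residual 21% are unaffected.
CL_new/CL_old = 0.1512 + 0.37 + 0.21 = 0.7312.
New steady-state plasma level = baseline ÷ relative clearance = 35.6 / 0.7312 = 49 μg/mL.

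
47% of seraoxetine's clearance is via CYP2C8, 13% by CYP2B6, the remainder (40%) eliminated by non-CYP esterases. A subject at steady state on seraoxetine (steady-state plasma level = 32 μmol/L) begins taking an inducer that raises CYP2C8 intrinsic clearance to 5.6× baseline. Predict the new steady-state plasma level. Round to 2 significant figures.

10 μmol/L

CYP2C8: 0.47 × 5.6 = 2.632
CYP2B6: 0.13 (unchanged)
Other: 0.4 (unchanged)
CL_new/CL_old = 2.632 + 0.13 + 0.4 = 3.162.
New steady-state plasma level = baseline ÷ relative clearance = 32 / 3.162 = 10 μmol/L.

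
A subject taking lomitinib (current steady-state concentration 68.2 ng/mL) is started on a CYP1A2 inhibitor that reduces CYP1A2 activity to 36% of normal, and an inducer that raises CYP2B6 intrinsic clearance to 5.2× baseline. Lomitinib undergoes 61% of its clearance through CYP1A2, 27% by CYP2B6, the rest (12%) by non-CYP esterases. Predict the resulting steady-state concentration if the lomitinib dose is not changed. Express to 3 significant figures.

39.1 ng/mL

The CYP1A2 pathway (61% of clearance) falls to 0.36× activity: 0.61 × 0.36 = 0.2196.
The CYP2B6 pathway (27% of clearance) increases to 5.2× activity: 0.27 × 5.2 = 1.404.
The remaining 12% of clearance is unaffected.
CL_new/CL_old = 0.2196 + 1.404 + 0.12 = 1.7436.
New steady-state concentration = 68.2 / 1.7436 = 39.1 ng/mL (concentration scales inversely with clearance).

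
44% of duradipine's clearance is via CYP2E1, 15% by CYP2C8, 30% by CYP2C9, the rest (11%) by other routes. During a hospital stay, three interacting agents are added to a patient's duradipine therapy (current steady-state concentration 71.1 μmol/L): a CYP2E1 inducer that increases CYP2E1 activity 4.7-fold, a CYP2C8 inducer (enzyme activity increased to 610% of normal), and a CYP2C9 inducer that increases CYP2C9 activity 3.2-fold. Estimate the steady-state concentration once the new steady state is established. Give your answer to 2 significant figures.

CYP2E1: 0.44 × 4.7 = 2.068
CYP2C8: 0.15 × 6.1 = 0.915
CYP2C9: 0.3 × 3.2 = 0.96
Other: 0.11 (unchanged)
New clearance relative to baseline: 2.068 + 0.915 + 0.96 + 0.11 = 4.053.
Dividing the baseline by the relative clearance: 71.1 / 4.053 = 18 μmol/L.

18 μmol/L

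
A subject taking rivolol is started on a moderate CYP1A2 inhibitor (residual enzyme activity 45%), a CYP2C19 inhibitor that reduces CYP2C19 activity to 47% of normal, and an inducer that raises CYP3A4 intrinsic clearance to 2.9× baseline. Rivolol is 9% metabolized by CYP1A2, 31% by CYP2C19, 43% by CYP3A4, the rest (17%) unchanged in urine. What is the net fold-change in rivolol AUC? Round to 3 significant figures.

The CYP1A2 pathway (9% of clearance) is reduced to 0.45× activity: 0.09 × 0.45 = 0.0405.
The CYP2C19 pathway (31% of clearance) drops to 0.47× activity: 0.31 × 0.47 = 0.1457.
The CYP3A4 pathway (43% of clearance) rises to 2.9× activity: 0.43 × 2.9 = 1.247.
The remaining 17% of clearance is unaffected.
Relative clearance = 0.0405 + 0.1457 + 1.247 + 0.17 = 1.6032.
AUC ∝ 1/CL: fold-change = 1 / 1.6032 = 0.624.

0.624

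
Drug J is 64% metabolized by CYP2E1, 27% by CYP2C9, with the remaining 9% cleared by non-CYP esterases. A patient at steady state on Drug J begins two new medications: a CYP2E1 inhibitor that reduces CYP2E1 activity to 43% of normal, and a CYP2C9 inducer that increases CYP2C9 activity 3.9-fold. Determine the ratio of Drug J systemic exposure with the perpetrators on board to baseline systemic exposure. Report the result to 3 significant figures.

0.705

The CYP2E1 pathway (64% of clearance) is reduced to 0.43× activity: 0.64 × 0.43 = 0.2752.
The CYP2C9 pathway (27% of clearance) increases to 3.9× activity: 0.27 × 3.9 = 1.053.
The remaining 9% of clearance is unaffected.
CL_new/CL_old = 0.2752 + 1.053 + 0.09 = 1.4182.
Net systemic exposure ratio = 1 / 1.4182 = 0.705.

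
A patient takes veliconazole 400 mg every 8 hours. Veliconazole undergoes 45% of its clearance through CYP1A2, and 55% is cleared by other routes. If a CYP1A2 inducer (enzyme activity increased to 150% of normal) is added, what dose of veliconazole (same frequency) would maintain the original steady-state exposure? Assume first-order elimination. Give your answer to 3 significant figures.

The CYP1A2 pathway (45% of clearance) rises to 1.5× activity: 0.45 × 1.5 = 0.675.
The remaining 55% of clearance is unaffected.
CL_new/CL_old = 0.675 + 0.55 = 1.225.
Exposure is unchanged when dose changes in proportion to clearance. New dose = 400 mg × 1.225 = 490 mg.

490 mg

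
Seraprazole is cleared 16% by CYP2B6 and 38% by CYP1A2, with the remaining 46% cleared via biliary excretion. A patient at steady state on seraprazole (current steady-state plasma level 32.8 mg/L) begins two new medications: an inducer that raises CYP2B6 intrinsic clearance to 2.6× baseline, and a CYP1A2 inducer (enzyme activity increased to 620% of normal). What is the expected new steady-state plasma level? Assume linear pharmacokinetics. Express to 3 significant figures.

CYP2B6: 0.16 × 2.6 = 0.416
CYP1A2: 0.38 × 6.2 = 2.356
Other: 0.46 (unchanged)
Relative clearance = 0.416 + 2.356 + 0.46 = 3.232.
Dividing the baseline by the relative clearance: 32.8 / 3.232 = 10.1 mg/L.

10.1 mg/L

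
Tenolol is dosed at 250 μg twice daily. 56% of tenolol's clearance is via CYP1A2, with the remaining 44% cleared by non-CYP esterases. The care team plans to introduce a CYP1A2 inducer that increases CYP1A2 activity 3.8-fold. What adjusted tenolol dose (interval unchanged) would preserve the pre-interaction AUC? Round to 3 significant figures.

The CYP1A2 pathway (56% of clearance) rises to 3.8× activity: 0.56 × 3.8 = 2.128.
Non-CYP routes (44%) are unchanged.
Relative clearance = 2.128 + 0.44 = 2.568.
Exposure is unchanged when dose changes in proportion to clearance. New dose = 250 μg × 2.568 = 642 μg.

642 μg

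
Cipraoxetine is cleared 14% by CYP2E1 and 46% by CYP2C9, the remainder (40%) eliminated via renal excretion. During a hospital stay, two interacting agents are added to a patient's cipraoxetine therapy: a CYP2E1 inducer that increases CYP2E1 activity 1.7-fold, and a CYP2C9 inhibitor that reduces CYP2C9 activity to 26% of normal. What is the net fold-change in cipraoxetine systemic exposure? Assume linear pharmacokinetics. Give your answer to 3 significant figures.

1.32

CYP2E1: 0.14 × 1.7 = 0.238
CYP2C9: 0.46 × 0.26 = 0.1196
Other: 0.4 (unchanged)
CL_new/CL_old = 0.238 + 0.1196 + 0.4 = 0.7576.
Systemic exposure ∝ 1/CL: fold-change = 1 / 0.7576 = 1.32.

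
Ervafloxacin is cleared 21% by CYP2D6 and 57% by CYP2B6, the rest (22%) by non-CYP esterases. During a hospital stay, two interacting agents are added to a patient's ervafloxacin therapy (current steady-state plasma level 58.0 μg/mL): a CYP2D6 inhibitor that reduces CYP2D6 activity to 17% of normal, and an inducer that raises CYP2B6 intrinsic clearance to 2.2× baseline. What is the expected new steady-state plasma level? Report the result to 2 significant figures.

The CYP2D6 pathway (21% of clearance) drops to 0.17× activity: 0.21 × 0.17 = 0.0357.
The CYP2B6 pathway (57% of clearance) rises to 2.2× activity: 0.57 × 2.2 = 1.254.
Non-CYP routes (22%) are unchanged.
Relative clearance = 0.0357 + 1.254 + 0.22 = 1.5097.
Dividing the baseline by the relative clearance: 58.0 / 1.5097 = 38 μg/mL.

38 μg/mL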